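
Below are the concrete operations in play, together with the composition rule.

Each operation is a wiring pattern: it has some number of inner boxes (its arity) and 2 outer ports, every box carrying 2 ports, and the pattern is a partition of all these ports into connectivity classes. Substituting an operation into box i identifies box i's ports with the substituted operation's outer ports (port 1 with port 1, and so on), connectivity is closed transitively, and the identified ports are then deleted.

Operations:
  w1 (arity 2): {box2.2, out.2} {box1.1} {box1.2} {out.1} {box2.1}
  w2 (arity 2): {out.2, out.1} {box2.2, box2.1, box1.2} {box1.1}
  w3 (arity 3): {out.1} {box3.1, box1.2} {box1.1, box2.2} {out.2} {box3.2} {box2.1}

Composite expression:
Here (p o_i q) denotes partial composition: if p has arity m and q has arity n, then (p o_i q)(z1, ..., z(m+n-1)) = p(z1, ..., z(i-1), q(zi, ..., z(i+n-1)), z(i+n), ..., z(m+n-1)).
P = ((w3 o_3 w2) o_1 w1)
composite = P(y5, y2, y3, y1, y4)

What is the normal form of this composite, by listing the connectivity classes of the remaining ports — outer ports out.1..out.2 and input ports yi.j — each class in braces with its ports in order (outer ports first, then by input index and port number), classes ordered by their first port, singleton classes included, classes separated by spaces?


{out.1} {out.2} {y1.1} {y1.2, y4.1, y4.2} {y2.1} {y2.2} {y3.1} {y3.2} {y5.1} {y5.2}


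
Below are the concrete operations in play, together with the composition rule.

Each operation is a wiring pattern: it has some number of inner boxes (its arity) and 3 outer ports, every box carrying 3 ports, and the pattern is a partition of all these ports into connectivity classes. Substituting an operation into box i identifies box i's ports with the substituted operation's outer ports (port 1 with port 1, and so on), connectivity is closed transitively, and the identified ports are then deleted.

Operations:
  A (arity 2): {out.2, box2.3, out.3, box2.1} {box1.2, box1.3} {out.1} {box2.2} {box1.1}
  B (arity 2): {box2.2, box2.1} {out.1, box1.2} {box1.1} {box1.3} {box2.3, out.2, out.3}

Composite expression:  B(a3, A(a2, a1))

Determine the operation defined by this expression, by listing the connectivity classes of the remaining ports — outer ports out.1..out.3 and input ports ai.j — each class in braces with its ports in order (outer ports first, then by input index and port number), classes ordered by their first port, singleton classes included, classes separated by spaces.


{out.1, a3.2} {out.2, out.3, a1.1, a1.3} {a1.2} {a2.1} {a2.2, a2.3} {a3.1} {a3.3}

Treat the ports identified at B as solder joints: merge, then drop.
composing A on (a2, a1), with out.j its own outer ports: {out.1} {out.2, out.3, a1.1, a1.3} {a1.2} {a2.1} {a2.2, a2.3}
composing B on (a3, a2, a1), with out.j its own outer ports: {out.1, a3.2} {out.2, out.3, a1.1, a1.3} {a1.2} {a2.1} {a2.2, a2.3} {a3.1} {a3.3}


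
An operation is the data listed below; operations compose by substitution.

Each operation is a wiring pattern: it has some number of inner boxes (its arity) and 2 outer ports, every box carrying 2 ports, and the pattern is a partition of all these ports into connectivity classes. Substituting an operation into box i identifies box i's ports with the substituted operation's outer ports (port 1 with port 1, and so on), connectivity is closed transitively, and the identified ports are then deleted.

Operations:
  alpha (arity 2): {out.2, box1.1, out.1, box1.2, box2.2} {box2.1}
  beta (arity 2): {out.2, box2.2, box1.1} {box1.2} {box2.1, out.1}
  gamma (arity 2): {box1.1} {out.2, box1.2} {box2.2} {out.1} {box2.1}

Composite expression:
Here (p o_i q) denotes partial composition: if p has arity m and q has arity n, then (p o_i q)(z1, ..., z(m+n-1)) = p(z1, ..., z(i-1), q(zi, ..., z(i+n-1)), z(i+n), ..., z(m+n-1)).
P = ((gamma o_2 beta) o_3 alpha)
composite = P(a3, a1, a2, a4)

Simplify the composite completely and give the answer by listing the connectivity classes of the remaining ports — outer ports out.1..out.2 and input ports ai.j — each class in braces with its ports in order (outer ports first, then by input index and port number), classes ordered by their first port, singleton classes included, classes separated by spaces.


Two ports join when wires chain via gamma-identified ports.
through alpha, on inputs (a2, a4): {out.1, out.2, a2.1, a2.2, a4.2} {a4.1} (out.j = stage outer ports)
through beta, on inputs (a1, a2, a4): {out.1, out.2, a1.1, a2.1, a2.2, a4.2} {a1.2} {a4.1} (out.j = stage outer ports)
through gamma, on inputs (a3, a1, a2, a4): {out.1} {out.2, a3.2} {a1.1, a2.1, a2.2, a4.2} {a1.2} {a3.1} {a4.1} (out.j = stage outer ports)

{out.1} {out.2, a3.2} {a1.1, a2.1, a2.2, a4.2} {a1.2} {a3.1} {a4.1}


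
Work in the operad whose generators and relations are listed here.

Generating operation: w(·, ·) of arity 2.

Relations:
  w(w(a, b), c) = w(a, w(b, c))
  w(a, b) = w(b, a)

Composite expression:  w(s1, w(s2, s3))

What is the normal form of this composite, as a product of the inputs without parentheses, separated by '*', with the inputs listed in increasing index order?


Shape and order are irrelevant to w; the s-input set decides.
w(s2, s3) reduces to s2 * s3
w(s1, w(s2, s3)) reduces to s1 * s2 * s3
rearranged into index order: s1 * s2 * s3

s1 * s2 * s3


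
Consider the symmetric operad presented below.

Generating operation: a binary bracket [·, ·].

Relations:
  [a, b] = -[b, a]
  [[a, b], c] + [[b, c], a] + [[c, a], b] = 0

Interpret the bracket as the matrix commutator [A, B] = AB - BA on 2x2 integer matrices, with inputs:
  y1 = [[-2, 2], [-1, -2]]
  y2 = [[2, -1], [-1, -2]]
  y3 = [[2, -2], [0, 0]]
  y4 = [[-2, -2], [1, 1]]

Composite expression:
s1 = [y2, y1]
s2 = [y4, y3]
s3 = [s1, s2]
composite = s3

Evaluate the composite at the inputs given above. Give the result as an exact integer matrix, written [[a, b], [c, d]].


[[-24, 28], [4, 24]]

[y2, y1] = [[3, 8], [4, -3]]
[y4, y3] = [[2, 10], [2, -2]]
[[y2, y1], [y4, y3]] = [[-24, 28], [4, 24]]


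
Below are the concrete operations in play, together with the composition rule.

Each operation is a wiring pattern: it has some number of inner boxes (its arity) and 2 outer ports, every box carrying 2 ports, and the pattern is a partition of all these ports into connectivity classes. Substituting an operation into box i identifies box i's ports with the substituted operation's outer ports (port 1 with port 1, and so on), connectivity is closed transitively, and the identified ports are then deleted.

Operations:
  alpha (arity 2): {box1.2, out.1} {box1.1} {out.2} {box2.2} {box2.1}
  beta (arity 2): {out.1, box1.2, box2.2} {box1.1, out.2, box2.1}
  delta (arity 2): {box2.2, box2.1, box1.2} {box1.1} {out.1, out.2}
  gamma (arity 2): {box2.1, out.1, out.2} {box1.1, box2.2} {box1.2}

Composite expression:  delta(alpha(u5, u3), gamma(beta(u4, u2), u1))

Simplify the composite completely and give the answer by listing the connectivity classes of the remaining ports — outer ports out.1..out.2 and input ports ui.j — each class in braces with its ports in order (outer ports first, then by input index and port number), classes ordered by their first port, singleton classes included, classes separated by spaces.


{out.1, out.2} {u1.1} {u1.2, u2.2, u4.2} {u2.1, u4.1} {u3.1} {u3.2} {u5.1} {u5.2}

Reachability decides: close wires over delta-identified ports.
after alpha, the pattern on (u5, u3) reads {out.1, u5.2} {out.2} {u3.1} {u3.2} {u5.1} (out.j = its outer ports)
after beta, the pattern on (u4, u2) reads {out.1, u2.2, u4.2} {out.2, u2.1, u4.1} (out.j = its outer ports)
after gamma, the pattern on (u4, u2, u1) reads {out.1, out.2, u1.1} {u1.2, u2.2, u4.2} {u2.1, u4.1} (out.j = its outer ports)
after delta, the pattern on (u5, u3, u4, u2, u1) reads {out.1, out.2} {u1.1} {u1.2, u2.2, u4.2} {u2.1, u4.1} {u3.1} {u3.2} {u5.1} {u5.2} (out.j = its outer ports)


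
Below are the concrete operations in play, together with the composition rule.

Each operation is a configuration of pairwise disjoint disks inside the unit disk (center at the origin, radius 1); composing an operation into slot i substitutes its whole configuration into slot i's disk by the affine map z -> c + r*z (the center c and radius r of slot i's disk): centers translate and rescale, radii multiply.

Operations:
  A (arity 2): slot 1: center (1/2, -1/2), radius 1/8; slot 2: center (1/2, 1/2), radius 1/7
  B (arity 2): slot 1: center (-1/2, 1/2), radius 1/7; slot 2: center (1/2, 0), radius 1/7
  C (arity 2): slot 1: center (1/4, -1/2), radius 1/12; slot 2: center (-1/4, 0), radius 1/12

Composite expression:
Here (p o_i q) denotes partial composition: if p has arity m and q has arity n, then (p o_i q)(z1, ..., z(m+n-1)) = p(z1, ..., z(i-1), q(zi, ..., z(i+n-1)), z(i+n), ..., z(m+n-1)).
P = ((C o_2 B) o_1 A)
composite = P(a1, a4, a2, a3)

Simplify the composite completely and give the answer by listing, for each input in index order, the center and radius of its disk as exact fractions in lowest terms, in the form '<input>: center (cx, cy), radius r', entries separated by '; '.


a1: center (7/24, -13/24), radius 1/96; a2: center (-7/24, 1/24), radius 1/84; a3: center (-5/24, 0), radius 1/84; a4: center (7/24, -11/24), radius 1/84

Affine substitution under C: radii multiply and a-centers shift.
a1: after 2 affine steps, its disk has center (7/24, -13/24), radius 1/96
a4: after 2 affine steps, its disk has center (7/24, -11/24), radius 1/84
a2: after 2 affine steps, its disk has center (-7/24, 1/24), radius 1/84
a3: after 2 affine steps, its disk has center (-5/24, 0), radius 1/84


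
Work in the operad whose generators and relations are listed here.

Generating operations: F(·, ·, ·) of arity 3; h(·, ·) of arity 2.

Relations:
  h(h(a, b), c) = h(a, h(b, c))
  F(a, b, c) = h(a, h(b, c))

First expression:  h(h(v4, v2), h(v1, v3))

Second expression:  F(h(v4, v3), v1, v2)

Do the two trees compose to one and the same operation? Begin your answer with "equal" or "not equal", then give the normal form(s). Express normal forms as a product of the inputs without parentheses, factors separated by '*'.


not equal; the first gives v4 * v2 * v1 * v3 and the second v4 * v3 * v1 * v2

The first expression, normalized: v4 * v2 * v1 * v3
The second expression, normalized: v4 * v3 * v1 * v2
Different reductions; not equal.


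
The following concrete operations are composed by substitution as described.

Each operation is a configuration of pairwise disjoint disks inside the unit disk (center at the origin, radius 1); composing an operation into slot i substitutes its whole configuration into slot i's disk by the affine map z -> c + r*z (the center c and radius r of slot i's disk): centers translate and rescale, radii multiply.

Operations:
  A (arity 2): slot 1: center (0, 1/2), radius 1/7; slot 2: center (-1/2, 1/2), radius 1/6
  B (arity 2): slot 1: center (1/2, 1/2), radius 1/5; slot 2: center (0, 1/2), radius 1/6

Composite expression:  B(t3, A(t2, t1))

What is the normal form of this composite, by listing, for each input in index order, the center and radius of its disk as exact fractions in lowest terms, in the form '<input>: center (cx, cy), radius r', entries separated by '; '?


t1: center (-1/12, 7/12), radius 1/36; t2: center (0, 7/12), radius 1/42; t3: center (1/2, 1/2), radius 1/5

Only the slot chain above each t matters under B; compose those maps.
tracing t3 down its 1-map path: center (1/2, 1/2), radius 1/5
tracing t2 down its 2-map path: center (0, 7/12), radius 1/42
tracing t1 down its 2-map path: center (-1/12, 7/12), radius 1/36


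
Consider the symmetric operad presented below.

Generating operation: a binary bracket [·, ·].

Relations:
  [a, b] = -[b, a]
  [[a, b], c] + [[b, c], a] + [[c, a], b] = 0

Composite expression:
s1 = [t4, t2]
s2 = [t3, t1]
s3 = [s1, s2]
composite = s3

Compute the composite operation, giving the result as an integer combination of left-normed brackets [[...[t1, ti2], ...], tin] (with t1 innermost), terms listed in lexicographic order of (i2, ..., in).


-[[[t1, t3], t2], t4] + [[[t1, t3], t4], t2]

A multilinear Lie element is pinned by t1-initial words (t1 innermost).
Composite bracket: [[t4, t2], [t3, t1]]
Applying ab - ba throughout gives 8 signed words (2^3 = 8).
Keep just the words that open with t1:
  the word t1t3t2t4 carries sign -1 and contributes -[[[t1, t3], t2], t4]
  the word t1t3t4t2 carries sign +1 and contributes +[[[t1, t3], t4], t2]


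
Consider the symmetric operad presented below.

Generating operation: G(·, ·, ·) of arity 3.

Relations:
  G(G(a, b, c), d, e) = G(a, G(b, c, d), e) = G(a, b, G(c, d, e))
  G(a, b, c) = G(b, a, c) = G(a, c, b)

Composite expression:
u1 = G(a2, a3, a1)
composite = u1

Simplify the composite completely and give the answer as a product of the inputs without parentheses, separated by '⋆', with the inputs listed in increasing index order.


Shape and order are irrelevant to G; the a-input set decides.
G(a2, a3, a1) flattens to a2 ⋆ a3 ⋆ a1
reordering the factors by index: a1 ⋆ a2 ⋆ a3

a1 ⋆ a2 ⋆ a3


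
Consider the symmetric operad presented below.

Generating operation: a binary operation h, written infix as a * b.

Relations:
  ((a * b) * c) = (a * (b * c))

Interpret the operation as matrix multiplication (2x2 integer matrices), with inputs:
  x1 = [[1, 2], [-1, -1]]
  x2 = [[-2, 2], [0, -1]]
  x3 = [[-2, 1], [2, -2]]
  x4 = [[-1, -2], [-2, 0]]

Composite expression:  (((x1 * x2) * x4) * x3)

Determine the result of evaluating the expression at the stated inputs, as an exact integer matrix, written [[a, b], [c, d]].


[[4, -6], [-8, 8]]

(x1 * x2) = [[-2, 0], [2, -1]]
((x1 * x2) * x4) = [[2, 4], [0, -4]]
(((x1 * x2) * x4) * x3) = [[4, -6], [-8, 8]]


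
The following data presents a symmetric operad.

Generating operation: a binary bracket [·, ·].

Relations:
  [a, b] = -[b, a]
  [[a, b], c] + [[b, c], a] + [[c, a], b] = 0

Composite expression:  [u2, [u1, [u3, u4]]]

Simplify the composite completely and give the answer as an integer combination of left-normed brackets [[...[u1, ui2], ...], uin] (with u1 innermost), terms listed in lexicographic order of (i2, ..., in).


-[[[u1, u3], u4], u2] + [[[u1, u4], u3], u2]

Left-normed coefficients sit on the u1-initial expansion words.
Composite bracket: [u2, [u1, [u3, u4]]]
Each bracket splits as ab - ba, giving 8 signed words (2^3 = 8).
The u1-initial words carry the normal form:
  u1u3u4u2 appears with sign -1, giving the term -[[[u1, u3], u4], u2]
  u1u4u3u2 appears with sign +1, giving the term +[[[u1, u4], u3], u2]


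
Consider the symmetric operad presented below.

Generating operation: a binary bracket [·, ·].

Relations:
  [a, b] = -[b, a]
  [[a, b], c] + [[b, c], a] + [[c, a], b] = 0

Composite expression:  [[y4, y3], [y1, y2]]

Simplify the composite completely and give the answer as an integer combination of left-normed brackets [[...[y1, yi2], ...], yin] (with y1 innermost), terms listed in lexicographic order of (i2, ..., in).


[[[y1, y2], y3], y4] - [[[y1, y2], y4], y3]

In the tensor algebra, words opening y1 carry the y1-anchored form.
Composite bracket: [[y4, y3], [y1, y2]]
The bracket unfolds into 8 signed words via [a, b] = ab - ba (2^3 = 8).
Keep just the words that open with y1:
  y1y2y3y4 appears with sign +1, giving the term +[[[y1, y2], y3], y4]
  y1y2y4y3 appears with sign -1, giving the term -[[[y1, y2], y4], y3]


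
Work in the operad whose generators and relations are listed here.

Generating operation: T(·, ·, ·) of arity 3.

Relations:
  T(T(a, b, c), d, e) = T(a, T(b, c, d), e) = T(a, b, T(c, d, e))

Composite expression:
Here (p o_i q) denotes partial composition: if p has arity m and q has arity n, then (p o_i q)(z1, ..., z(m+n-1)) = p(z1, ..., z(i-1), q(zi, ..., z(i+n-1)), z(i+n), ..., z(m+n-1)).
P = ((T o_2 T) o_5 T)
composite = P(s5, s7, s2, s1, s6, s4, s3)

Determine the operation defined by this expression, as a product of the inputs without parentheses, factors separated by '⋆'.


s5 ⋆ s7 ⋆ s2 ⋆ s1 ⋆ s6 ⋆ s4 ⋆ s3

All parenthesizations of T agree; list the s-inputs left to right.
T(s7, s2, s1) linearizes to s7 ⋆ s2 ⋆ s1
T(s6, s4, s3) linearizes to s6 ⋆ s4 ⋆ s3
T(s5, T(s7, s2, s1), T(s6, s4, s3)) linearizes to s5 ⋆ s7 ⋆ s2 ⋆ s1 ⋆ s6 ⋆ s4 ⋆ s3


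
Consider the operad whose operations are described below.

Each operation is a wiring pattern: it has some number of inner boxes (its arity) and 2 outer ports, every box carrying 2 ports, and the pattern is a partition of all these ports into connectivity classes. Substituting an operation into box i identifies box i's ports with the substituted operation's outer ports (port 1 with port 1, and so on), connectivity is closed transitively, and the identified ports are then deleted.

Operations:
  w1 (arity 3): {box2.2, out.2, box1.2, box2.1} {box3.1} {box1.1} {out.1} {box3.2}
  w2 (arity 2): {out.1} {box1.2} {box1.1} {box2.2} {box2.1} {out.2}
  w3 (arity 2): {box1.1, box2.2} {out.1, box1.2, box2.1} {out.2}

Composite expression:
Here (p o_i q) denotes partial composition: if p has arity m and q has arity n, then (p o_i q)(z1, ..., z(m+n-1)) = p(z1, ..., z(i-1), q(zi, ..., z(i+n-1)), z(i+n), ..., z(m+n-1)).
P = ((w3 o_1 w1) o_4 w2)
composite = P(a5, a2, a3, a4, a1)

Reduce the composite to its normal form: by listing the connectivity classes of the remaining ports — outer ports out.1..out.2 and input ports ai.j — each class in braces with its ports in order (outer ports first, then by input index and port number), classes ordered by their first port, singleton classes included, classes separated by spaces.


{out.1, a2.1, a2.2, a5.2} {out.2} {a1.1} {a1.2} {a3.1} {a3.2} {a4.1} {a4.2} {a5.1}

Substituting into w3 glues patterns; closure does the rest.
after w1, the pattern on (a5, a2, a3) reads {out.1} {out.2, a2.1, a2.2, a5.2} {a3.1} {a3.2} {a5.1} (out.j = its outer ports)
after w2, the pattern on (a4, a1) reads {out.1} {out.2} {a1.1} {a1.2} {a4.1} {a4.2} (out.j = its outer ports)
after w3, the pattern on (a5, a2, a3, a4, a1) reads {out.1, a2.1, a2.2, a5.2} {out.2} {a1.1} {a1.2} {a3.1} {a3.2} {a4.1} {a4.2} {a5.1} (out.j = its outer ports)


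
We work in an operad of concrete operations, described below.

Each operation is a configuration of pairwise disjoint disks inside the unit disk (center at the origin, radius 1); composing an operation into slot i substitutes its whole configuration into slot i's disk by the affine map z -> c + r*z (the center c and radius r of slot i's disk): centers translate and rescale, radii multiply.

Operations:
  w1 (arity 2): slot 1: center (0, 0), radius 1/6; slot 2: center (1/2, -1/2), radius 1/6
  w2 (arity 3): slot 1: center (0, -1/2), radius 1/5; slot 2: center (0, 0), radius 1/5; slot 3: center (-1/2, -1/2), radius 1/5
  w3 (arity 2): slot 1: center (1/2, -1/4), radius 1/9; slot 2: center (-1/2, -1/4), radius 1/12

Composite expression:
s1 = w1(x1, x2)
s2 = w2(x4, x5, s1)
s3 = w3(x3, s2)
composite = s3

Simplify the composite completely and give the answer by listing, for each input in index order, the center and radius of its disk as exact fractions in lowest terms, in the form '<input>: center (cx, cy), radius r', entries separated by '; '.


x1: center (-13/24, -7/24), radius 1/360; x2: center (-8/15, -3/10), radius 1/360; x3: center (1/2, -1/4), radius 1/9; x4: center (-1/2, -7/24), radius 1/60; x5: center (-1/2, -1/4), radius 1/60

Below w3, radii multiply path by path; the x-disk centers shift.
x3 passes through 1 substitution, ending at center (1/2, -1/4), radius 1/9
x4 passes through 2 substitutions, ending at center (-1/2, -7/24), radius 1/60
x5 passes through 2 substitutions, ending at center (-1/2, -1/4), radius 1/60
x1 passes through 3 substitutions, ending at center (-13/24, -7/24), radius 1/360
x2 passes through 3 substitutions, ending at center (-8/15, -3/10), radius 1/360


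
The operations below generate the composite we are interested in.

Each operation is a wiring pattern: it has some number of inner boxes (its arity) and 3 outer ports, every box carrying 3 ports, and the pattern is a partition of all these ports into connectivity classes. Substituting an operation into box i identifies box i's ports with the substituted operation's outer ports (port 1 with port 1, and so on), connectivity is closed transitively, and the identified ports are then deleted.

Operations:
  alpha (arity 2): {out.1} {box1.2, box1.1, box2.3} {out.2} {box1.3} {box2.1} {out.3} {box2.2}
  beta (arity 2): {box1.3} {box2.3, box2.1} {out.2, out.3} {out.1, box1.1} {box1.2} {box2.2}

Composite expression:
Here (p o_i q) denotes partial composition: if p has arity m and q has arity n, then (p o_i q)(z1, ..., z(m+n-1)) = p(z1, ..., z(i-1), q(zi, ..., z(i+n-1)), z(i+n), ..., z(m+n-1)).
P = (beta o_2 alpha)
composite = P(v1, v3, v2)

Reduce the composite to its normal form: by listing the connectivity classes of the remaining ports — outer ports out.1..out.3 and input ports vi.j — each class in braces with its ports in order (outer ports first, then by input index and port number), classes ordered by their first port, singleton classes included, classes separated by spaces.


{out.1, v1.1} {out.2, out.3} {v1.2} {v1.3} {v2.1} {v2.2} {v2.3, v3.1, v3.2} {v3.3}

Reachability decides: close wires over beta-identified ports.
the subtree at alpha composes to {out.1} {out.2} {out.3} {v2.1} {v2.2} {v2.3, v3.1, v3.2} {v3.3} on (v3, v2); out.j = own outer ports
the subtree at beta composes to {out.1, v1.1} {out.2, out.3} {v1.2} {v1.3} {v2.1} {v2.2} {v2.3, v3.1, v3.2} {v3.3} on (v1, v3, v2); out.j = own outer ports


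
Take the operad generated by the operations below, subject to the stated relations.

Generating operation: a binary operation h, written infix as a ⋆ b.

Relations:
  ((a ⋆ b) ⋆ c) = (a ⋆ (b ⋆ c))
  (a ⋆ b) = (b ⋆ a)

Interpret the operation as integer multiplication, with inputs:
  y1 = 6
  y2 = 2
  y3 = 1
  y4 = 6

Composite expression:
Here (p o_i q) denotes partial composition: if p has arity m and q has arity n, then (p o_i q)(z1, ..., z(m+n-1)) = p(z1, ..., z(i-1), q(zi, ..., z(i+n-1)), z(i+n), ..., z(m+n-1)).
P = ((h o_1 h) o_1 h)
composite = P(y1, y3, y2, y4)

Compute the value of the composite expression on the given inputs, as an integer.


(y1 ⋆ y3) = 6
((y1 ⋆ y3) ⋆ y2) = 12
(((y1 ⋆ y3) ⋆ y2) ⋆ y4) = 72

72


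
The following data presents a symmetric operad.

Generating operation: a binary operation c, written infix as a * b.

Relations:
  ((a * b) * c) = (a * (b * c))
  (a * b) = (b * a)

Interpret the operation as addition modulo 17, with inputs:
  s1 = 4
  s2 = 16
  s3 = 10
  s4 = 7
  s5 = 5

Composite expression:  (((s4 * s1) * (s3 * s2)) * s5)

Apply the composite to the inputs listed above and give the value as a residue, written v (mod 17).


8 (mod 17)

(s4 * s1) = 11
(s3 * s2) = 9
((s4 * s1) * (s3 * s2)) = 3
(((s4 * s1) * (s3 * s2)) * s5) = 8


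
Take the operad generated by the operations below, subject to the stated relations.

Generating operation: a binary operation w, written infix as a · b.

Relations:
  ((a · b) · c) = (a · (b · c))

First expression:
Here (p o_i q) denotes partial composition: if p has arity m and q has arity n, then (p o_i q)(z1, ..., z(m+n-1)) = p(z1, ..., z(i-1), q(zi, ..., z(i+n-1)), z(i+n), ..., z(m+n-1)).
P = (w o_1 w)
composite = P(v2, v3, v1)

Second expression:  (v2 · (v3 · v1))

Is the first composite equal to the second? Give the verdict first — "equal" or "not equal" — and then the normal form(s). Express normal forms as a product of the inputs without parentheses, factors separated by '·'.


equal; the common form is v2 · v3 · v1

The first expression, normalized: v2 · v3 · v1
The second expression, normalized: v2 · v3 · v1
Identical normal forms: equal.


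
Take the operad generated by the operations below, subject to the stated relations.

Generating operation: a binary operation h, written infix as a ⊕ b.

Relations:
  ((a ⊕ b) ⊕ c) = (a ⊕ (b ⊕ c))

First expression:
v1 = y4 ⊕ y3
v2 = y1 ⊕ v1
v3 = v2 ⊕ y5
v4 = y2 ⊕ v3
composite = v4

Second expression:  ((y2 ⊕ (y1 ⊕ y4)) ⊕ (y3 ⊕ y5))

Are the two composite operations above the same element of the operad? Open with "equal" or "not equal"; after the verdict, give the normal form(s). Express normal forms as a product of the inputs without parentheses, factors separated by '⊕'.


equal; the common form is y2 ⊕ y1 ⊕ y4 ⊕ y3 ⊕ y5

The first expression, normalized: y2 ⊕ y1 ⊕ y4 ⊕ y3 ⊕ y5
The second expression, normalized: y2 ⊕ y1 ⊕ y4 ⊕ y3 ⊕ y5
Both agree, so they are equal.


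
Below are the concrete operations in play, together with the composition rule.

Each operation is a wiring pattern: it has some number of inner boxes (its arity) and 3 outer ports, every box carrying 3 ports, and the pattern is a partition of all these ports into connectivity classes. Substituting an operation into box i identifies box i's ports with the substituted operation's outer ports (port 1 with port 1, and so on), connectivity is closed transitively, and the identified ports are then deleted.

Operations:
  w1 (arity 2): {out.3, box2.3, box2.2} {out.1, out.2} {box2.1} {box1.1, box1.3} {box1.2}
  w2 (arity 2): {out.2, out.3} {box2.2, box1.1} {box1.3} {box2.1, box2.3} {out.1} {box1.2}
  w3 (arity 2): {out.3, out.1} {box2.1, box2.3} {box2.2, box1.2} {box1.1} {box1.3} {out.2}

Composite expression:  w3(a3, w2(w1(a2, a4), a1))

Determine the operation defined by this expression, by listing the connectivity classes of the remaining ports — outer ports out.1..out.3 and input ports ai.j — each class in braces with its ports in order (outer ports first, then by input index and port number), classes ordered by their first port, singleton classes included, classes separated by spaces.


{out.1, out.3} {out.2} {a1.1, a1.3} {a1.2} {a2.1, a2.3} {a2.2} {a3.1} {a3.2} {a3.3} {a4.1} {a4.2, a4.3}

Connectivity passes through glued w3-boundaries; trace each wire chain.
through w1, on inputs (a2, a4): {out.1, out.2} {out.3, a4.2, a4.3} {a2.1, a2.3} {a2.2} {a4.1} (out.j = stage outer ports)
through w2, on inputs (a2, a4, a1): {out.1} {out.2, out.3} {a1.1, a1.3} {a1.2} {a2.1, a2.3} {a2.2} {a4.1} {a4.2, a4.3} (out.j = stage outer ports)
through w3, on inputs (a3, a2, a4, a1): {out.1, out.3} {out.2} {a1.1, a1.3} {a1.2} {a2.1, a2.3} {a2.2} {a3.1} {a3.2} {a3.3} {a4.1} {a4.2, a4.3} (out.j = stage outer ports)


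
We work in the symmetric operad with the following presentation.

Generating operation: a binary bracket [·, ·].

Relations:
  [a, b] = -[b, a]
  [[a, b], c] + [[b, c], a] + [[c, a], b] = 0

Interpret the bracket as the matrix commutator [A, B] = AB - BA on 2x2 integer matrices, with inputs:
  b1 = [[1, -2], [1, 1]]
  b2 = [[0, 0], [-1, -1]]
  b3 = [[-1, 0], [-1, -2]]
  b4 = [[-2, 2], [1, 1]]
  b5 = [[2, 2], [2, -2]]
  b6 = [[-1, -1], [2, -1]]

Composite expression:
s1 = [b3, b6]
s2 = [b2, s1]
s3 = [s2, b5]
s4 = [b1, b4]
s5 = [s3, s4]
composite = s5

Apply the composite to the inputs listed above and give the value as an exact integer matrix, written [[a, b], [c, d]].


[[120, 120], [-220, -120]]


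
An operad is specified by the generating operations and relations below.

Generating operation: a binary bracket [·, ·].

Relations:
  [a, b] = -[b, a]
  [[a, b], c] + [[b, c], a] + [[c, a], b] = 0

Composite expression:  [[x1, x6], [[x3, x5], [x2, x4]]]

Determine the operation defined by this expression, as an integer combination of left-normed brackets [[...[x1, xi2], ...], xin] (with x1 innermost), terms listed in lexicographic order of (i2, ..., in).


Expand each bracket as ab - ba; the x1-initial words give the coefficients.
Composite bracket: [[x1, x6], [[x3, x5], [x2, x4]]]
Expanding via [a, b] = ab - ba: 32 signed words (2^5 = 32).
The x1-initial words carry the normal form:
  word x1x6x2x4x3x5 has sign -1, contributing -[[[[[x1, x6], x2], x4], x3], x5]
  word x1x6x2x4x5x3 has sign +1, contributing +[[[[[x1, x6], x2], x4], x5], x3]
  word x1x6x3x5x2x4 has sign +1, contributing +[[[[[x1, x6], x3], x5], x2], x4]
  word x1x6x3x5x4x2 has sign -1, contributing -[[[[[x1, x6], x3], x5], x4], x2]
  word x1x6x4x2x3x5 has sign +1, contributing +[[[[[x1, x6], x4], x2], x3], x5]
  word x1x6x4x2x5x3 has sign -1, contributing -[[[[[x1, x6], x4], x2], x5], x3]
  word x1x6x5x3x2x4 has sign -1, contributing -[[[[[x1, x6], x5], x3], x2], x4]
  word x1x6x5x3x4x2 has sign +1, contributing +[[[[[x1, x6], x5], x3], x4], x2]

-[[[[[x1, x6], x2], x4], x3], x5] + [[[[[x1, x6], x2], x4], x5], x3] + [[[[[x1, x6], x3], x5], x2], x4] - [[[[[x1, x6], x3], x5], x4], x2] + [[[[[x1, x6], x4], x2], x3], x5] - [[[[[x1, x6], x4], x2], x5], x3] - [[[[[x1, x6], x5], x3], x2], x4] + [[[[[x1, x6], x5], x3], x4], x2]


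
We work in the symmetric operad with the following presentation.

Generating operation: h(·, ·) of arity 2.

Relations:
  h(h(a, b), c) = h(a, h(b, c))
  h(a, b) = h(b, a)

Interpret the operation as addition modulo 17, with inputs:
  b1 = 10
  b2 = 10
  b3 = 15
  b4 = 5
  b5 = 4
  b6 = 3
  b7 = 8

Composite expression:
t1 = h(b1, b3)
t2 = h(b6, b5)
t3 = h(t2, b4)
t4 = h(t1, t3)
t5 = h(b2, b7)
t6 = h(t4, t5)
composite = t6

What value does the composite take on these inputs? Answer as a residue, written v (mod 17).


h(b1, b3) = 8
h(b6, b5) = 7
h(h(b6, b5), b4) = 12
h(h(b1, b3), h(h(b6, b5), b4)) = 3
h(b2, b7) = 1
h(h(h(b1, b3), h(h(b6, b5), b4)), h(b2, b7)) = 4

4 (mod 17)


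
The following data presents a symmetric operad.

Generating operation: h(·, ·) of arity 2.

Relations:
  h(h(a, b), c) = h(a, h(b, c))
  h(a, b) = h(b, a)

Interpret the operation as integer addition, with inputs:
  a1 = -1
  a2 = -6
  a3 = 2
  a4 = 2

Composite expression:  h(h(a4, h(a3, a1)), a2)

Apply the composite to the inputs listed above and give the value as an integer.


-3

h(a3, a1) = 1
h(a4, h(a3, a1)) = 3
h(h(a4, h(a3, a1)), a2) = -3


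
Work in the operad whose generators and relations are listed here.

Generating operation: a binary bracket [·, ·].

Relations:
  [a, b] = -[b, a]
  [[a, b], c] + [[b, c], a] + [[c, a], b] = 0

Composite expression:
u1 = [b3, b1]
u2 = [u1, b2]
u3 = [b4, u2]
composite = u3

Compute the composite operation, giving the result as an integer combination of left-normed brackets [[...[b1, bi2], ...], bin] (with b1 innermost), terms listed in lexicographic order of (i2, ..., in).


[[[b1, b3], b2], b4]

Expand each bracket as ab - ba; the b1-initial words give the coefficients.
Composite bracket: [b4, [[b3, b1], b2]]
The bracket unfolds into 8 signed words via [a, b] = ab - ba (2^3 = 8).
Keep just the words that open with b1:
  the word b1b3b2b4 carries sign +1 and contributes +[[[b1, b3], b2], b4]


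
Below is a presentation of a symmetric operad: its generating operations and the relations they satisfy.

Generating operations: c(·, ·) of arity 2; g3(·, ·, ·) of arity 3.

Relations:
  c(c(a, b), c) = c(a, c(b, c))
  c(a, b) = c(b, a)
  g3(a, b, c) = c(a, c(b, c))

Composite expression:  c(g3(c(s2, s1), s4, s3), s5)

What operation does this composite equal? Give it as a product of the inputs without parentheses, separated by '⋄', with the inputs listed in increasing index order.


s1 ⋄ s2 ⋄ s3 ⋄ s4 ⋄ s5

Both nesting and order wash out for c; what remains is which s's occur.
c(s2, s1) collapses to s2 ⋄ s1
g3(c(s2, s1), s4, s3) collapses to s2 ⋄ s1 ⋄ s4 ⋄ s3
c(g3(c(s2, s1), s4, s3), s5) collapses to s2 ⋄ s1 ⋄ s4 ⋄ s3 ⋄ s5
putting the inputs in ascending order: s1 ⋄ s2 ⋄ s3 ⋄ s4 ⋄ s5


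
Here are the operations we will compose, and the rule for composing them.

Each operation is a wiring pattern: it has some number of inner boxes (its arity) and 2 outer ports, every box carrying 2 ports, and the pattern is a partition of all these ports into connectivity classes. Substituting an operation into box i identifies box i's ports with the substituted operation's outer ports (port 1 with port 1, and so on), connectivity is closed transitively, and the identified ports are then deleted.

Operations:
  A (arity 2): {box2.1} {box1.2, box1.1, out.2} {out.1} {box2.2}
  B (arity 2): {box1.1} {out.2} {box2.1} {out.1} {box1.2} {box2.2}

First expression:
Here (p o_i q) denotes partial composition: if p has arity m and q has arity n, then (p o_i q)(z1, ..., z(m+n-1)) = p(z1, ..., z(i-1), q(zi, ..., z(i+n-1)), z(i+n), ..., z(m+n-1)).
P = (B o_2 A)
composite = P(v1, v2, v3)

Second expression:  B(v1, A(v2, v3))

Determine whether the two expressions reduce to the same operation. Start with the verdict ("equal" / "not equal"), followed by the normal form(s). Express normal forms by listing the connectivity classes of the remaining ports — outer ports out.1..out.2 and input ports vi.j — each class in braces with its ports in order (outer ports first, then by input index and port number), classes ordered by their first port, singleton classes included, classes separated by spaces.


equal — both sides give {out.1} {out.2} {v1.1} {v1.2} {v2.1, v2.2} {v3.1} {v3.2}


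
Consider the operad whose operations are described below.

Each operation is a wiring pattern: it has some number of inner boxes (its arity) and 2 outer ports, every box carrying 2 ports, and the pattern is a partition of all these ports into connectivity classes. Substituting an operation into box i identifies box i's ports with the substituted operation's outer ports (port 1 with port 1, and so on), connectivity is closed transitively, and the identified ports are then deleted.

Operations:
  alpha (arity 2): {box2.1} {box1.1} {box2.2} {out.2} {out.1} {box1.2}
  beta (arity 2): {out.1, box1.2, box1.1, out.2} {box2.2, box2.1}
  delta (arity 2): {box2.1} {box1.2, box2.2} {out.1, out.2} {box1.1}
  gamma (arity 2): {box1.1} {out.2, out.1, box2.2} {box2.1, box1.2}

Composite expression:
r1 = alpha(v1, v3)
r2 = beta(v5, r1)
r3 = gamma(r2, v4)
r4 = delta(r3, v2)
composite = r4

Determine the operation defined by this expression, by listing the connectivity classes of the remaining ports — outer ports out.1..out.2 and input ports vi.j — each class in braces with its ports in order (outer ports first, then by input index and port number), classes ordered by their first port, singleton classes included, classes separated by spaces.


Substituting into delta glues patterns; closure does the rest.
the subtree at alpha composes to {out.1} {out.2} {v1.1} {v1.2} {v3.1} {v3.2} on (v1, v3); out.j = own outer ports
the subtree at beta composes to {out.1, out.2, v5.1, v5.2} {v1.1} {v1.2} {v3.1} {v3.2} on (v5, v1, v3); out.j = own outer ports
the subtree at gamma composes to {out.1, out.2, v4.2} {v1.1} {v1.2} {v3.1} {v3.2} {v4.1, v5.1, v5.2} on (v5, v1, v3, v4); out.j = own outer ports
the subtree at delta composes to {out.1, out.2} {v1.1} {v1.2} {v2.1} {v2.2, v4.2} {v3.1} {v3.2} {v4.1, v5.1, v5.2} on (v5, v1, v3, v4, v2); out.j = own outer ports

{out.1, out.2} {v1.1} {v1.2} {v2.1} {v2.2, v4.2} {v3.1} {v3.2} {v4.1, v5.1, v5.2}


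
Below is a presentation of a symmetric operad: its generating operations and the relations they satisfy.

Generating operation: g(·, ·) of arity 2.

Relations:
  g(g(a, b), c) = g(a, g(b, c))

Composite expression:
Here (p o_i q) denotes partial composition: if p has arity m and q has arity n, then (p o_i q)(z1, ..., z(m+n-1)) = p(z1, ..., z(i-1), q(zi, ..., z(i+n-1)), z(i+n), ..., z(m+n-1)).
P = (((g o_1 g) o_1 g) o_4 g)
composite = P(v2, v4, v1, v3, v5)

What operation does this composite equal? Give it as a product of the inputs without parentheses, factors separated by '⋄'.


v2 ⋄ v4 ⋄ v1 ⋄ v3 ⋄ v5

Key point: g is associative — brackets drop, the v-order remains.
g(v2, v4) collapses to v2 ⋄ v4
g(g(v2, v4), v1) collapses to v2 ⋄ v4 ⋄ v1
g(v3, v5) collapses to v3 ⋄ v5
g(g(g(v2, v4), v1), g(v3, v5)) collapses to v2 ⋄ v4 ⋄ v1 ⋄ v3 ⋄ v5


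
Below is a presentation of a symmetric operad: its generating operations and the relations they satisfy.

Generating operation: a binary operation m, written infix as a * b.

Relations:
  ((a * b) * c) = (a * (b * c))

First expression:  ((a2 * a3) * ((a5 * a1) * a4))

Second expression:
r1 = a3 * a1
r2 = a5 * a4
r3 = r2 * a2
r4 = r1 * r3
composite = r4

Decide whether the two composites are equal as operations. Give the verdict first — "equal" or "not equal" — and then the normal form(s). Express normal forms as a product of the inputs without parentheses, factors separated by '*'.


The first expression reduces to a2 * a3 * a5 * a1 * a4
The second expression reduces to a3 * a1 * a5 * a4 * a2
Different reductions; not equal.

not equal; first: a2 * a3 * a5 * a1 * a4; second: a3 * a1 * a5 * a4 * a2


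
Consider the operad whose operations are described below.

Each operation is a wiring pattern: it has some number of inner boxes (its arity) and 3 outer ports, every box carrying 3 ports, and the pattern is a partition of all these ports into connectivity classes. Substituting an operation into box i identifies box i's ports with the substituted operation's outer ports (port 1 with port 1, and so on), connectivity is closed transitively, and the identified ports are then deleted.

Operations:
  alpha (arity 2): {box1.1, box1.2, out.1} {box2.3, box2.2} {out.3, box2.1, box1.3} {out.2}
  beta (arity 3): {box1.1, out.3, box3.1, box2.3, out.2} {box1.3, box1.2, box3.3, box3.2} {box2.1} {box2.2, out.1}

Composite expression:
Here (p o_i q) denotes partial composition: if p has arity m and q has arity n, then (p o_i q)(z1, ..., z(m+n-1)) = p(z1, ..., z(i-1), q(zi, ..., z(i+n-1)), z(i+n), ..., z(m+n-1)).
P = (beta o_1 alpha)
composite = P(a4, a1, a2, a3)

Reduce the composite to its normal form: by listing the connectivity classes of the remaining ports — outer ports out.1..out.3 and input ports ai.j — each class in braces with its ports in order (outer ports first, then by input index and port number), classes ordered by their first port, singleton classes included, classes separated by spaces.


{out.1, a2.2} {out.2, out.3, a2.3, a3.1, a4.1, a4.2} {a1.1, a3.2, a3.3, a4.3} {a1.2, a1.3} {a2.1}

After gluing at beta, chains via deleted ports link the a-ports.
alpha over (a4, a1) gives {out.1, a4.1, a4.2} {out.2} {out.3, a1.1, a4.3} {a1.2, a1.3}, out.j being that stage's outer ports
beta over (a4, a1, a2, a3) gives {out.1, a2.2} {out.2, out.3, a2.3, a3.1, a4.1, a4.2} {a1.1, a3.2, a3.3, a4.3} {a1.2, a1.3} {a2.1}, out.j being that stage's outer ports


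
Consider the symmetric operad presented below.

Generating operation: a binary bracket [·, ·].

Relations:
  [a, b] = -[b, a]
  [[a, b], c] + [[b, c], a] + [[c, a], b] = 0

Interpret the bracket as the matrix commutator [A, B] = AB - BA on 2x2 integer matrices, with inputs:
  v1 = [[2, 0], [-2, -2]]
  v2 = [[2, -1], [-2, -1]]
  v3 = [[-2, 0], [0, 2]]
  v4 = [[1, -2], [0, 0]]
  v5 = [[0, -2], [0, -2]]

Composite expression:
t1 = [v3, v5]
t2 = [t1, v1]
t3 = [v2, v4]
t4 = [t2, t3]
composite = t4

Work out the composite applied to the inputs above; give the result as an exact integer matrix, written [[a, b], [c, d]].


[v3, v5] = [[0, 8], [0, 0]]
[[v3, v5], v1] = [[-16, -32], [0, 16]]
[v2, v4] = [[-4, -5], [-2, 4]]
[[[v3, v5], v1], [v2, v4]] = [[64, -96], [-64, -64]]

[[64, -96], [-64, -64]]


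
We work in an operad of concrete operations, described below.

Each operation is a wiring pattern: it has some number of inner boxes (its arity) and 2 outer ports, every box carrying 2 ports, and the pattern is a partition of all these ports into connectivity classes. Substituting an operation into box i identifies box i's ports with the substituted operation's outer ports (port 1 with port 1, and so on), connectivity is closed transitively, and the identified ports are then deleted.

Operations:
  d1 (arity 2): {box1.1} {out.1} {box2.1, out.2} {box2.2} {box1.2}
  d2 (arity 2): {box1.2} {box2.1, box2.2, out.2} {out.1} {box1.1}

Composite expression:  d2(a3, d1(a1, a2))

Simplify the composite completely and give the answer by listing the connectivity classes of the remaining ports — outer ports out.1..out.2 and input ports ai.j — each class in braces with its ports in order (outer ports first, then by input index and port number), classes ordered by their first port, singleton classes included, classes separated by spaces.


Connectivity passes through glued d2-boundaries; trace each wire chain.
after d1, the pattern on (a1, a2) reads {out.1} {out.2, a2.1} {a1.1} {a1.2} {a2.2} (out.j = its outer ports)
after d2, the pattern on (a3, a1, a2) reads {out.1} {out.2, a2.1} {a1.1} {a1.2} {a2.2} {a3.1} {a3.2} (out.j = its outer ports)

{out.1} {out.2, a2.1} {a1.1} {a1.2} {a2.2} {a3.1} {a3.2}
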